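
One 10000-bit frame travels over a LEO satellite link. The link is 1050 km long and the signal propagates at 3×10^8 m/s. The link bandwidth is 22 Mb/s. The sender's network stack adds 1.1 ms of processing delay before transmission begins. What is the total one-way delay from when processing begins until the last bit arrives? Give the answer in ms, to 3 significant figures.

5.05 ms

Transmission delay = L/R = 10000 / 22000000 = 0.454545 ms.
Propagation delay = d/s = 1050000 m / 300000000 m/s = 3.5 ms.
Plus processing delay 1.1 ms = 1.1 ms.
Total = 5.05 ms.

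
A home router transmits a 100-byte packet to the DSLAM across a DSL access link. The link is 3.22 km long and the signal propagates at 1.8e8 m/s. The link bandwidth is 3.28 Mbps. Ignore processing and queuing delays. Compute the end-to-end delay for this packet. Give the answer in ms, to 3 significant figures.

L = 100 × 8 = 800 bits.
Transmission delay = L/R = 800 / 3280000 = 0.243902 ms.
Propagation delay = d/s = 3220 m / 180000000 m/s = 0.0178889 ms.
Total = 0.262 ms.

0.262 ms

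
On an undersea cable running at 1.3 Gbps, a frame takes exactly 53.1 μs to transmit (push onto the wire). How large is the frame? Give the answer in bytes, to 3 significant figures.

8630 bytes

L = R × t_tx = 1300000000 b/s × 5.31e-05 s = 69030 bits.
In bytes: 69030 / 8 = 8630 bytes.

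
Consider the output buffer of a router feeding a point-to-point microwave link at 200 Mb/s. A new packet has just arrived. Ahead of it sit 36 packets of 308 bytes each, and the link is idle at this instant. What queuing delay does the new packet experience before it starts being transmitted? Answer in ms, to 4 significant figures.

Each queued packet: L/R = 2464/200000000 = 0.01232 ms.
36 queued → 0.44352 ms.
Queuing delay = 0.4435 ms.

0.4435 ms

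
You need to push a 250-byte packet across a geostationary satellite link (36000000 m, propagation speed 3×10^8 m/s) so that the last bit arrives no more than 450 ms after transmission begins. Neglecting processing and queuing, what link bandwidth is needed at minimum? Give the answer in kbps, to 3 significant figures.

L = 2000 bits.
Propagation delay = 36000000 / 300000000 = 120 ms.
Transmission budget = 450 − 120 = 330 ms.
R ≥ L / t_tx = 2000 bits / 0.33 s = 6.06 kbps.

6.06 kbps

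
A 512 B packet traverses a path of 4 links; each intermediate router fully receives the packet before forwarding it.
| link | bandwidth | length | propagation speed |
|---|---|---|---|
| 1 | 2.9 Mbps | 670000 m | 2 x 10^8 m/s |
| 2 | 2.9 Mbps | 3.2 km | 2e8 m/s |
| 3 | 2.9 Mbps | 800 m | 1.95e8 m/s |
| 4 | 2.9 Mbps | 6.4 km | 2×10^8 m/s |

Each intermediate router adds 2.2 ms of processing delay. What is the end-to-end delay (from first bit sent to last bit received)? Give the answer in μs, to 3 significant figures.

L = 512 × 8 = 4096 bits.
Transmission delay per hop = L/R = 4096/2900000 = 1412.41 μs; 4 hops → 5649.66 μs.
Propagation delays (d/s per hop): 3350, 16, 4.10256, 32 μs; sum = 3402.1 μs.
Processing at 3 router(s): 3 × 2.2 ms = 6600 μs.
End-to-end = 15700 μs.

15700 μs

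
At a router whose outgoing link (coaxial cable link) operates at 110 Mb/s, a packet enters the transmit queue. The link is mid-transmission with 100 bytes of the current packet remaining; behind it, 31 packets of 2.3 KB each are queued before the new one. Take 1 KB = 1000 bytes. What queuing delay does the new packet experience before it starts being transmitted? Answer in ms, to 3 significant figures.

5.19 ms

Each queued packet: L/R = 18400/110000000 = 0.167273 ms.
31 queued → 5.18545 ms.
Plus remaining 800 bits of current packet: 0.00727273 ms.
Queuing delay = 5.19 ms.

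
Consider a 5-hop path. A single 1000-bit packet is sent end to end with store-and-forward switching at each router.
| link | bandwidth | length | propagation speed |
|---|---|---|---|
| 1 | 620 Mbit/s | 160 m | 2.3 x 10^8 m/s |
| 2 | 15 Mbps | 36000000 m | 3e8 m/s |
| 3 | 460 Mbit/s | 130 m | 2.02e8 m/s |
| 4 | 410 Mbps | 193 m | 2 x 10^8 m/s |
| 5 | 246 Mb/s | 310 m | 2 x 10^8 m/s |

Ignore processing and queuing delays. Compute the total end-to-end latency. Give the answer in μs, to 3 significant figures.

Transmission delays (L/R per hop): 1.6129, 66.6667, 2.17391, 2.43902, 4.06504 μs; sum = 76.9575 μs.
Propagation delays (d/s per hop): 0.695652, 120000, 0.643564, 0.965, 1.55 μs; sum = 120004 μs.
End-to-end = 120000 μs.

120000 μs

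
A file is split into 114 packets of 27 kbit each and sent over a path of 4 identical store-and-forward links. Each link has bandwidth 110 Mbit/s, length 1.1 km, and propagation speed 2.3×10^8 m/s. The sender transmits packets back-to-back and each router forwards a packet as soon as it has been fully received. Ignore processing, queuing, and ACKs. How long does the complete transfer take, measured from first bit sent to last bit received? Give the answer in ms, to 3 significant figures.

Per-hop transmission t_tx = L/R = 27000/110000000 = 0.245455 ms.
Per-hop propagation t_prop = 1100/2.3e+08 = 0.00478261 ms.
Pipeline fill: first packet needs 4·t_tx to clear all hops; remaining 113 packets each add one t_tx.
Total = (4+114-1)·t_tx + 4·t_prop = 117·0.245455 + 4·0.00478261 = 28.7 ms.

28.7 ms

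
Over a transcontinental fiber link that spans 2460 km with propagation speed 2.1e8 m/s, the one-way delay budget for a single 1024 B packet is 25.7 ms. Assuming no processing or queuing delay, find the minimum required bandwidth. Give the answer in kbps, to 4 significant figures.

L = 8192 bits.
Propagation delay = 2460000 / 210000000 = 11.7143 ms.
Transmission budget = 25.7 − 11.7143 = 13.9857 ms.
R ≥ L / t_tx = 8192 bits / 0.0139857 s = 585.7 kbps.

585.7 kbps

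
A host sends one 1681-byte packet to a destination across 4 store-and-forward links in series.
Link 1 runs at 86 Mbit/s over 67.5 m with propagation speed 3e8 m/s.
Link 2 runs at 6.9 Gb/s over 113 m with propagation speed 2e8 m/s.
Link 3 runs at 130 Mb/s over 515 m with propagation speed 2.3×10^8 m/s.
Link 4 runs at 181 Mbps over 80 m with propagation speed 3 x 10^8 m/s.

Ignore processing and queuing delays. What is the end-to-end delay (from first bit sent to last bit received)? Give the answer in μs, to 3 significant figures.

339 μs

L = 1681 × 8 = 13448 bits.
Transmission delays (L/R per hop): 156.372, 1.94899, 103.446, 74.2983 μs; sum = 336.066 μs.
Propagation delays (d/s per hop): 0.225, 0.565, 2.23913, 0.266667 μs; sum = 3.2958 μs.
End-to-end = 339 μs.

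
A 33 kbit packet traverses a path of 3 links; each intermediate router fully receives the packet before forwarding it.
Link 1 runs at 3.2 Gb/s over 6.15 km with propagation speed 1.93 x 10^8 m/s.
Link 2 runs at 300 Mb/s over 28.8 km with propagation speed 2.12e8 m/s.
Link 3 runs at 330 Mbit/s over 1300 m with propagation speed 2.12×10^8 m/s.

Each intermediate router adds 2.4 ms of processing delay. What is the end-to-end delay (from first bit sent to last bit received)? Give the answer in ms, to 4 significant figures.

5.194 ms

L = 33000 bits.
Transmission delays (L/R per hop): 0.0103125, 0.11, 0.1 ms; sum = 0.220313 ms.
Propagation delays (d/s per hop): 0.0318653, 0.135849, 0.00613208 ms; sum = 0.173846 ms.
Processing at 2 router(s): 2 × 2.4 ms = 4.8 ms.
End-to-end = 5.194 ms.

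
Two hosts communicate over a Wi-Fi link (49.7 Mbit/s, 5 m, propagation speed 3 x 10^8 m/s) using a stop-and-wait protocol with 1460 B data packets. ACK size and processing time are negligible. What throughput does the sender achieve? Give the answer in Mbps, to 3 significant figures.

49.7 Mbps

t_tx = L/R = 11680/49700000 = 0.00023501 s.
t_prop = 5/300000000 = 1.66667e-08 s; RTT = 3.33333e-08 s.
Cycle = t_tx + RTT = 0.000235043 s.
Throughput = L / cycle = 11680 / 0.000235043 = 49.7 Mbps.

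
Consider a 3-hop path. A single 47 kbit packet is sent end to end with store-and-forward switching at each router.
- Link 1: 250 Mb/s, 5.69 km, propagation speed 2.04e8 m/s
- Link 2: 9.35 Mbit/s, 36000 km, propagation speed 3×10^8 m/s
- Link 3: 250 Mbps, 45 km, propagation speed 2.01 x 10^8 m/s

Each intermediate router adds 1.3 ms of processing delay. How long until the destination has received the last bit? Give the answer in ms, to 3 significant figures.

L = 47000 bits.
Transmission delays (L/R per hop): 0.188, 5.02674, 0.188 ms; sum = 5.40274 ms.
Propagation delays (d/s per hop): 0.0278922, 120, 0.223881 ms; sum = 120.252 ms.
Processing at 2 router(s): 2 × 1.3 ms = 2.6 ms.
End-to-end = 128 ms.

128 ms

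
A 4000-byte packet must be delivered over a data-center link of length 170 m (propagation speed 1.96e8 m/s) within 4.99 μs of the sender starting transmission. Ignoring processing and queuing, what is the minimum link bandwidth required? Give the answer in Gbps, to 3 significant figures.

7.76 Gbps

L = 32000 bits.
Propagation delay = 170 / 196000000 = 0.867347 μs.
Transmission budget = 4.99 − 0.867347 = 4.12265 μs.
R ≥ L / t_tx = 32000 bits / 4.12265e-06 s = 7.76 Gbps.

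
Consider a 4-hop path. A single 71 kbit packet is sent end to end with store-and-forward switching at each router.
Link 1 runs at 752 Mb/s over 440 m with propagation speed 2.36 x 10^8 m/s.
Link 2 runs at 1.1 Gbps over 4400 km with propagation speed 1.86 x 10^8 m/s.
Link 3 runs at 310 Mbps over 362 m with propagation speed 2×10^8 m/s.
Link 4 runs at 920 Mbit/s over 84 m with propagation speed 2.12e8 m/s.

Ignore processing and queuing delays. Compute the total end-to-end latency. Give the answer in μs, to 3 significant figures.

24100 μs

L = 71000 bits.
Transmission delays (L/R per hop): 94.4149, 64.5455, 229.032, 77.1739 μs; sum = 465.167 μs.
Propagation delays (d/s per hop): 1.86441, 23655.9, 1.81, 0.396226 μs; sum = 23660 μs.
End-to-end = 24100 μs.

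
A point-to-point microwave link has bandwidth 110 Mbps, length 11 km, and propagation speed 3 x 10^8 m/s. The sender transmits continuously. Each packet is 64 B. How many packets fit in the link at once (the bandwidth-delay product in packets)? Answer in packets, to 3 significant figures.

Propagation delay = 11000 / 300000000 = 3.66667e-05 s.
BDP = R × t_prop = 110000000 × 3.66667e-05 = 4033.33 bits.
In packets of 512 bits: 7.88 packets.

7.88 packets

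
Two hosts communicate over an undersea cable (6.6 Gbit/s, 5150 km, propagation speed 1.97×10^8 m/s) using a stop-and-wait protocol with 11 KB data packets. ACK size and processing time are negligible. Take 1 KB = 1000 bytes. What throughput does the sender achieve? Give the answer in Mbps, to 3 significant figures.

1.68 Mbps

t_tx = L/R = 88000/6600000000 = 1.33333e-05 s.
t_prop = 5150000/197000000 = 0.0261421 s; RTT = 0.0522843 s.
Cycle = t_tx + RTT = 0.0522976 s.
Throughput = L / cycle = 88000 / 0.0522976 = 1.68 Mbps.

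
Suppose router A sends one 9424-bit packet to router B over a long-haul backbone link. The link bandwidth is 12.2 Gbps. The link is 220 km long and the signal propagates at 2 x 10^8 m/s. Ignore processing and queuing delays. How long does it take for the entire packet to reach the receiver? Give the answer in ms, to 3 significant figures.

1.10 ms

Transmission delay = L/R = 9424 / 12200000000 = 0.000772459 ms.
Propagation delay = d/s = 220000 m / 200000000 m/s = 1.1 ms.
Total = 1.10 ms.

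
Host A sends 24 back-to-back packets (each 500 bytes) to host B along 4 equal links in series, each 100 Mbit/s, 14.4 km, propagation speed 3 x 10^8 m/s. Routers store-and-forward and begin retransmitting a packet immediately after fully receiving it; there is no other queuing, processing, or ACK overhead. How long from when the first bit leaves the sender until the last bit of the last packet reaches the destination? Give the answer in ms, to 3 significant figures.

Per-hop transmission t_tx = L/R = 4000/100000000 = 0.04 ms.
Per-hop propagation t_prop = 14400/300000000 = 0.048 ms.
Pipeline fill: first packet needs 4·t_tx to clear all hops; remaining 23 packets each add one t_tx.
Total = (4+24-1)·t_tx + 4·t_prop = 27·0.04 + 4·0.048 = 1.27 ms.

1.27 ms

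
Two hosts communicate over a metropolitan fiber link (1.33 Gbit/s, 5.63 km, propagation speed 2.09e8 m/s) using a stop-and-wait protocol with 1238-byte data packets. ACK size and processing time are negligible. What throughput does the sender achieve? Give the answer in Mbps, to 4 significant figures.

161.5 Mbps

t_tx = L/R = 9904/1330000000 = 7.44662e-06 s.
t_prop = 5630/209000000 = 2.69378e-05 s; RTT = 5.38756e-05 s.
Cycle = t_tx + RTT = 6.13222e-05 s.
Throughput = L / cycle = 9904 / 6.13222e-05 = 161.5 Mbps.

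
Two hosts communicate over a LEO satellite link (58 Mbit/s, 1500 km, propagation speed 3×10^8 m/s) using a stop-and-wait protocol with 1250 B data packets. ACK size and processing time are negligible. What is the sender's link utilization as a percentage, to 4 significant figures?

1.695 %

t_tx = L/R = 10000/58000000 = 0.000172414 s.
t_prop = 1500000/300000000 = 0.005 s; RTT = 0.01 s.
Cycle = t_tx + RTT = 0.0101724 s.
Utilization = t_tx / cycle = 0.000172414/0.0101724 = 1.695 %.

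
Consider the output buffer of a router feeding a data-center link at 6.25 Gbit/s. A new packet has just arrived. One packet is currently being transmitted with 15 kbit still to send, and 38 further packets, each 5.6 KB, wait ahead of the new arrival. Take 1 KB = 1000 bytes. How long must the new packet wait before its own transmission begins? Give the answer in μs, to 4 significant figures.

274.8 μs

Each queued packet: L/R = 44800/6250000000 = 7.168 μs.
38 queued → 272.384 μs.
Plus remaining 15000 bits of current packet: 2.4 μs.
Queuing delay = 274.8 μs.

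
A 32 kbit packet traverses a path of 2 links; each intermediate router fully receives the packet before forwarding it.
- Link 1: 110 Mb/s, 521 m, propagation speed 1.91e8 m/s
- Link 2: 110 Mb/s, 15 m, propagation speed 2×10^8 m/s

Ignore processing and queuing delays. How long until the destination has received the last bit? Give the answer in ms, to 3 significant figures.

0.585 ms

L = 32000 bits.
Transmission delay per hop = L/R = 32000/110000000 = 0.290909 ms; 2 hops → 0.581818 ms.
Propagation delays (d/s per hop): 0.00272775, 7.5e-05 ms; sum = 0.00280275 ms.
End-to-end = 0.585 ms.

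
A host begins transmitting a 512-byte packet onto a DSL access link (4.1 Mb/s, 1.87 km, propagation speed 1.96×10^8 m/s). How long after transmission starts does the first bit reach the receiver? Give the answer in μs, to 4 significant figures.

First bit experiences only propagation delay: d/s = 1870/196000000 = 9.541 μs.

9.541 μs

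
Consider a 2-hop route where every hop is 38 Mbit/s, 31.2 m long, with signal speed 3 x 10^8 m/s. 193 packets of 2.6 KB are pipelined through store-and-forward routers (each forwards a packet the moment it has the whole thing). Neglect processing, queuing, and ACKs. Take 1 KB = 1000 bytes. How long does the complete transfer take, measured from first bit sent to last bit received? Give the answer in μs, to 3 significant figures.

106000 μs

Per-hop transmission t_tx = L/R = 20800/38000000 = 547.368 μs.
Per-hop propagation t_prop = 31.2/300000000 = 0.104 μs.
Pipeline fill: first packet needs 2·t_tx to clear all hops; remaining 192 packets each add one t_tx.
Total = (2+193-1)·t_tx + 2·t_prop = 194·547.368 + 2·0.104 = 106000 μs.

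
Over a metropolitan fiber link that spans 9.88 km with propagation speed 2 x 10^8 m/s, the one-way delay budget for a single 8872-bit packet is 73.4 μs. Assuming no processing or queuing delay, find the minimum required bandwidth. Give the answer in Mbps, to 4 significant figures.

Propagation delay = 9880 / 200000000 = 49.4 μs.
Transmission budget = 73.4 − 49.4 = 24 μs.
R ≥ L / t_tx = 8872 bits / 2.4e-05 s = 369.7 Mbps.

369.7 Mbps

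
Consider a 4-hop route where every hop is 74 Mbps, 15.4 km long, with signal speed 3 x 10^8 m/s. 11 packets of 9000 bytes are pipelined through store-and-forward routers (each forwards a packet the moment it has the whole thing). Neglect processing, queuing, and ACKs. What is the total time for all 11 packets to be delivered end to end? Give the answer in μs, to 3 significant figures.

Per-hop transmission t_tx = L/R = 72000/74000000 = 972.973 μs.
Per-hop propagation t_prop = 15400/300000000 = 51.3333 μs.
Pipeline fill: first packet needs 4·t_tx to clear all hops; remaining 10 packets each add one t_tx.
Total = (4+11-1)·t_tx + 4·t_prop = 14·972.973 + 4·51.3333 = 13800 μs.

13800 μs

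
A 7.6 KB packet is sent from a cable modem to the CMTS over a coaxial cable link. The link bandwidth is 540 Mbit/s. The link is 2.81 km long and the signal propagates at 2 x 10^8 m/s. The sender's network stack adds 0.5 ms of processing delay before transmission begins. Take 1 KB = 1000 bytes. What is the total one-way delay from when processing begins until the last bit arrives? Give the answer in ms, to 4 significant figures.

0.6266 ms

L = 60800 bits.
Transmission delay = L/R = 60800 / 540000000 = 0.112593 ms.
Propagation delay = d/s = 2810 m / 200000000 m/s = 0.01405 ms.
Plus processing delay 0.5 ms = 0.5 ms.
Total = 0.6266 ms.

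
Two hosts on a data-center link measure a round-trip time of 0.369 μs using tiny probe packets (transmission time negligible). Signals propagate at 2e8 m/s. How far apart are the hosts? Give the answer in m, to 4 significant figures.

36.90 m

One-way propagation = RTT/2 = 0.1845 μs.
d = s × t = 200000000 × 1.845e-07 = 36.90 m.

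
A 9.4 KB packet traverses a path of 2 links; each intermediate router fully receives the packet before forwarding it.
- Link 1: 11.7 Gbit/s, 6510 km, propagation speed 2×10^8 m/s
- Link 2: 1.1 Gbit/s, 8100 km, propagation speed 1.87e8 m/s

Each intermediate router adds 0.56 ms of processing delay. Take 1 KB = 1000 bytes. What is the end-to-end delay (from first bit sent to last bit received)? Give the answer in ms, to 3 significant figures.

L = 75200 bits.
Transmission delays (L/R per hop): 0.00642735, 0.0683636 ms; sum = 0.074791 ms.
Propagation delays (d/s per hop): 32.55, 43.3155 ms; sum = 75.8655 ms.
Processing at 1 router(s): 1 × 0.56 ms = 0.56 ms.
End-to-end = 76.5 ms.

76.5 ms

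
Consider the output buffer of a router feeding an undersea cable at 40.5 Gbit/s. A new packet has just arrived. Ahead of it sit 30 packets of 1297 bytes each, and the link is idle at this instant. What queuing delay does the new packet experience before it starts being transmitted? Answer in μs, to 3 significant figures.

Each queued packet: L/R = 10376/40500000000 = 0.256198 μs.
30 queued → 7.68593 μs.
Queuing delay = 7.69 μs.

7.69 μs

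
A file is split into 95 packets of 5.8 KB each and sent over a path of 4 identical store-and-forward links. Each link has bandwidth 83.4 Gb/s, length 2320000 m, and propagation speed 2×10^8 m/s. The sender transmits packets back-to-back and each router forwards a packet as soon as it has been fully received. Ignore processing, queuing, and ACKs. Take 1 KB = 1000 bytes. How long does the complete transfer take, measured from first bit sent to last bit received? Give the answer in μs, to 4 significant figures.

46450 μs

Per-hop transmission t_tx = L/R = 46400/83400000000 = 0.556355 μs.
Per-hop propagation t_prop = 2320000/200000000 = 11600 μs.
Pipeline fill: first packet needs 4·t_tx to clear all hops; remaining 94 packets each add one t_tx.
Total = (4+95-1)·t_tx + 4·t_prop = 98·0.556355 + 4·11600 = 46450 μs.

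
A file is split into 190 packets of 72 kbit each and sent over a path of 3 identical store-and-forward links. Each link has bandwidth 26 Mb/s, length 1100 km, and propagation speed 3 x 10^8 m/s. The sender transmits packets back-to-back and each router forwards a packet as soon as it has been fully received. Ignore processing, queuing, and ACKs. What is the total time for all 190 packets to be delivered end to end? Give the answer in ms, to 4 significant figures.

542.7 ms

Per-hop transmission t_tx = L/R = 72000/26000000 = 2.76923 ms.
Per-hop propagation t_prop = 1100000/300000000 = 3.66667 ms.
Pipeline fill: first packet needs 3·t_tx to clear all hops; remaining 189 packets each add one t_tx.
Total = (3+190-1)·t_tx + 3·t_prop = 192·2.76923 + 3·3.66667 = 542.7 ms.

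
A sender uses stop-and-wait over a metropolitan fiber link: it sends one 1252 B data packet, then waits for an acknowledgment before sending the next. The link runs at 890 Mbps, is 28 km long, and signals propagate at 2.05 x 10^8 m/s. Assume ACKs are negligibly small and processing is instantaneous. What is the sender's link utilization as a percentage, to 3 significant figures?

3.96 %

t_tx = L/R = 10016/890000000 = 1.12539e-05 s.
t_prop = 28000/2.05e+08 = 0.000136585 s; RTT = 0.000273171 s.
Cycle = t_tx + RTT = 0.000284425 s.
Utilization = t_tx / cycle = 1.12539e-05/0.000284425 = 3.96 %.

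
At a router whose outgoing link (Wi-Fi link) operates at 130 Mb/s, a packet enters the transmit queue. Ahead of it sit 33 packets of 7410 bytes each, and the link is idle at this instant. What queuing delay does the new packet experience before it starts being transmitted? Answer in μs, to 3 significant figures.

15000 μs

Each queued packet: L/R = 59280/130000000 = 456 μs.
33 queued → 15048 μs.
Queuing delay = 15000 μs.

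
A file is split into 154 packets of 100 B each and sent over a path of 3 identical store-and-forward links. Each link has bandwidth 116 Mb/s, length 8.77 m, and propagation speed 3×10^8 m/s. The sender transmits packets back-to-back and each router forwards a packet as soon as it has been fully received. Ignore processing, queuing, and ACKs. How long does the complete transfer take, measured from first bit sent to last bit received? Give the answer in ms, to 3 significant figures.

Per-hop transmission t_tx = L/R = 800/116000000 = 0.00689655 ms.
Per-hop propagation t_prop = 8.77/300000000 = 2.92333e-05 ms.
Pipeline fill: first packet needs 3·t_tx to clear all hops; remaining 153 packets each add one t_tx.
Total = (3+154-1)·t_tx + 3·t_prop = 156·0.00689655 + 3·2.92333e-05 = 1.08 ms.

1.08 ms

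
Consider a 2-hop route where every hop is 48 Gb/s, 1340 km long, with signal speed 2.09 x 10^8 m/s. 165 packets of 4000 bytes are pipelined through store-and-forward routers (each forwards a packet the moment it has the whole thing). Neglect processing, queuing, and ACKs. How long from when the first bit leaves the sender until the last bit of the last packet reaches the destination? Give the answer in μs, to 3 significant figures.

12900 μs

Per-hop transmission t_tx = L/R = 32000/48000000000 = 0.666667 μs.
Per-hop propagation t_prop = 1340000/209000000 = 6411.48 μs.
Pipeline fill: first packet needs 2·t_tx to clear all hops; remaining 164 packets each add one t_tx.
Total = (2+165-1)·t_tx + 2·t_prop = 166·0.666667 + 2·6411.48 = 12900 μs.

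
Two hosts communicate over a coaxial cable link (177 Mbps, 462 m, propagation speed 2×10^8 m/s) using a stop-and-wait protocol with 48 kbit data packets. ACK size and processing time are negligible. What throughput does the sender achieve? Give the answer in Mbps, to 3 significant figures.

t_tx = L/R = 48000/177000000 = 0.000271186 s.
t_prop = 462/200000000 = 2.31e-06 s; RTT = 4.62e-06 s.
Cycle = t_tx + RTT = 0.000275806 s.
Throughput = L / cycle = 48000 / 0.000275806 = 174 Mbps.

174 Mbps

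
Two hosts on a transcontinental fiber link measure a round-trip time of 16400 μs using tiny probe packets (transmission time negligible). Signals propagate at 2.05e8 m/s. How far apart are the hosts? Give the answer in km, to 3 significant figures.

One-way propagation = RTT/2 = 8200 μs.
d = s × t = 2.05e+08 × 0.0082 = 1680 km.

1680 km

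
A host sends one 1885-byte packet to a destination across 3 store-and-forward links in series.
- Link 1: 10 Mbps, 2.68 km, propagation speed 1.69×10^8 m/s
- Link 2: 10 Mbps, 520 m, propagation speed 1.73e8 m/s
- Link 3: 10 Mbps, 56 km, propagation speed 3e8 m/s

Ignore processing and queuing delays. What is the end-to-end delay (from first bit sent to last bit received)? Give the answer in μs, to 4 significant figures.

L = 1885 × 8 = 15080 bits.
Transmission delay per hop = L/R = 15080/10000000 = 1508 μs; 3 hops → 4524 μs.
Propagation delays (d/s per hop): 15.858, 3.00578, 186.667 μs; sum = 205.53 μs.
End-to-end = 4730 μs.

4730 μs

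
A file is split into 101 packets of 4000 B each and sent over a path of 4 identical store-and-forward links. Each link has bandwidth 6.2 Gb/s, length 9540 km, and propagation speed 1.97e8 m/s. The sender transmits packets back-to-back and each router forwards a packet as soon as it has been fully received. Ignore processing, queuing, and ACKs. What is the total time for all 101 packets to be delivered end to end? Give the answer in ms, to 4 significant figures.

Per-hop transmission t_tx = L/R = 32000/6200000000 = 0.00516129 ms.
Per-hop propagation t_prop = 9540000/197000000 = 48.4264 ms.
Pipeline fill: first packet needs 4·t_tx to clear all hops; remaining 100 packets each add one t_tx.
Total = (4+101-1)·t_tx + 4·t_prop = 104·0.00516129 + 4·48.4264 = 194.2 ms.

194.2 ms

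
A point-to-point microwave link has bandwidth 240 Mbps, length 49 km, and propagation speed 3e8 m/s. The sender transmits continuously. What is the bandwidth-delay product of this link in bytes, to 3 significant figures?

4900 bytes

Propagation delay = 49000 / 300000000 = 0.000163333 s.
BDP = R × t_prop = 240000000 × 0.000163333 = 39200 bits.
In bytes: 39200/8 = 4900 bytes.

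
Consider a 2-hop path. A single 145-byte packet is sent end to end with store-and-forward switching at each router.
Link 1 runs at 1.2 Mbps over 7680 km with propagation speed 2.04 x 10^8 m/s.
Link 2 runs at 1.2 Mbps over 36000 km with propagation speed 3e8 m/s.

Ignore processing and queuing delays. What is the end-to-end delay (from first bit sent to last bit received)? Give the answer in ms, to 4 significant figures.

159.6 ms

L = 145 × 8 = 1160 bits.
Transmission delay per hop = L/R = 1160/1200000 = 0.966667 ms; 2 hops → 1.93333 ms.
Propagation delays (d/s per hop): 37.6471, 120 ms; sum = 157.647 ms.
End-to-end = 159.6 ms.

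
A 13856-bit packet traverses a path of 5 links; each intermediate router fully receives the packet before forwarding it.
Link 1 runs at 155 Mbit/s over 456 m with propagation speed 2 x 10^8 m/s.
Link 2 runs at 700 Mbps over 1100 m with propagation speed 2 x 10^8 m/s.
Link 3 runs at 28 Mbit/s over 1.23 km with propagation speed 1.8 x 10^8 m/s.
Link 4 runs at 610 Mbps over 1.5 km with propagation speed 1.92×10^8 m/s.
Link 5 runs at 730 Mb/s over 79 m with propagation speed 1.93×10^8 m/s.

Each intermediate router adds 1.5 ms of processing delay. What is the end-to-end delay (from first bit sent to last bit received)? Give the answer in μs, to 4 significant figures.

6669 μs

Transmission delays (L/R per hop): 89.3935, 19.7943, 494.857, 22.7148, 18.9808 μs; sum = 645.741 μs.
Propagation delays (d/s per hop): 2.28, 5.5, 6.83333, 7.8125, 0.409326 μs; sum = 22.8352 μs.
Processing at 4 router(s): 4 × 1.5 ms = 6000 μs.
End-to-end = 6669 μs.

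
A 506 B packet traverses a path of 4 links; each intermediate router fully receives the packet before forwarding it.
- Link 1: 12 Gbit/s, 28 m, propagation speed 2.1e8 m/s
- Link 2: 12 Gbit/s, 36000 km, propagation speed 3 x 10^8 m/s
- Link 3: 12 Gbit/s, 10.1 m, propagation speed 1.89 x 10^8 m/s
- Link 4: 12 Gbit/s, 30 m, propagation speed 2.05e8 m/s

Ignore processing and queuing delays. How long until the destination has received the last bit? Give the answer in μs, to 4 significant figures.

L = 506 × 8 = 4048 bits.
Transmission delay per hop = L/R = 4048/12000000000 = 0.337333 μs; 4 hops → 1.34933 μs.
Propagation delays (d/s per hop): 0.133333, 120000, 0.0534392, 0.146341 μs; sum = 120000 μs.
End-to-end = 120000 μs.

120000 μs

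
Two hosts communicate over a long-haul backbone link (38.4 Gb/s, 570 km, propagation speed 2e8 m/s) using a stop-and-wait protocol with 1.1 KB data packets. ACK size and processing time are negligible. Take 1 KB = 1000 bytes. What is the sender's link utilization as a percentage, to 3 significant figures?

t_tx = L/R = 8800/38400000000 = 2.29167e-07 s.
t_prop = 570000/200000000 = 0.00285 s; RTT = 0.0057 s.
Cycle = t_tx + RTT = 0.00570023 s.
Utilization = t_tx / cycle = 2.29167e-07/0.00570023 = 0.00402 %.

0.00402 %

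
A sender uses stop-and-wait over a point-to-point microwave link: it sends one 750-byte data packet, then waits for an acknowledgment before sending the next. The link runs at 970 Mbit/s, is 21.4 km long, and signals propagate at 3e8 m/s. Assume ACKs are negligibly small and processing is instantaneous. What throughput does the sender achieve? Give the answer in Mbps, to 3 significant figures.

40.3 Mbps

t_tx = L/R = 6000/970000000 = 6.18557e-06 s.
t_prop = 21400/300000000 = 7.13333e-05 s; RTT = 0.000142667 s.
Cycle = t_tx + RTT = 0.000148852 s.
Throughput = L / cycle = 6000 / 0.000148852 = 40.3 Mbps.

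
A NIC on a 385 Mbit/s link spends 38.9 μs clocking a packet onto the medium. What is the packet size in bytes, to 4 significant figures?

L = R × t_tx = 385000000 b/s × 3.89e-05 s = 14976.5 bits.
In bytes: 14976.5 / 8 = 1872 bytes.

1872 bytes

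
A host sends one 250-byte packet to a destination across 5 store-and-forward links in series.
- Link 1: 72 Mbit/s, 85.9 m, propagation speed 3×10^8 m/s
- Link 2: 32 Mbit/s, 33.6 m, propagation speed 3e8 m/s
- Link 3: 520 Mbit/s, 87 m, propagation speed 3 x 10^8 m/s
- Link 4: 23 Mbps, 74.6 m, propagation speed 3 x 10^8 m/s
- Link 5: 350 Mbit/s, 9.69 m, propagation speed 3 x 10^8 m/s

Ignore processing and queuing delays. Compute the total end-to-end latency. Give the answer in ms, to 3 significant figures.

0.188 ms

L = 250 × 8 = 2000 bits.
Transmission delays (L/R per hop): 0.0277778, 0.0625, 0.00384615, 0.0869565, 0.00571429 ms; sum = 0.186795 ms.
Propagation delays (d/s per hop): 0.000286333, 0.000112, 0.00029, 0.000248667, 3.23e-05 ms; sum = 0.0009693 ms.
End-to-end = 0.188 ms.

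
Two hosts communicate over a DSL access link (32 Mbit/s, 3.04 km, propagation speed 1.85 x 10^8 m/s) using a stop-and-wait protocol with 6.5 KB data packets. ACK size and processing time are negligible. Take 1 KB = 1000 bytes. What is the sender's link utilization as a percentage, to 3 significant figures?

98.0 %

t_tx = L/R = 52000/32000000 = 0.001625 s.
t_prop = 3040/185000000 = 1.64324e-05 s; RTT = 3.28649e-05 s.
Cycle = t_tx + RTT = 0.00165786 s.
Utilization = t_tx / cycle = 0.001625/0.00165786 = 98.0 %.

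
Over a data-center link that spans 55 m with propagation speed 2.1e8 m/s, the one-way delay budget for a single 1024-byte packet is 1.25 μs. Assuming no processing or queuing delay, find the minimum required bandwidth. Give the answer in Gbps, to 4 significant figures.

L = 8192 bits.
Propagation delay = 55 / 210000000 = 0.261905 μs.
Transmission budget = 1.25 − 0.261905 = 0.988095 μs.
R ≥ L / t_tx = 8192 bits / 9.88095e-07 s = 8.291 Gbps.

8.291 Gbps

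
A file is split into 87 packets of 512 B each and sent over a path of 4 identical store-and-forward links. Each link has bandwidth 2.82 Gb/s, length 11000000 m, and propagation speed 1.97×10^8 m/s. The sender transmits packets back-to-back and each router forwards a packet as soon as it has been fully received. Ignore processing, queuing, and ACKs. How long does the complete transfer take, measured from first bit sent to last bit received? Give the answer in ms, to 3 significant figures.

Per-hop transmission t_tx = L/R = 4096/2820000000 = 0.00145248 ms.
Per-hop propagation t_prop = 11000000/197000000 = 55.8376 ms.
Pipeline fill: first packet needs 4·t_tx to clear all hops; remaining 86 packets each add one t_tx.
Total = (4+87-1)·t_tx + 4·t_prop = 90·0.00145248 + 4·55.8376 = 223 ms.

223 ms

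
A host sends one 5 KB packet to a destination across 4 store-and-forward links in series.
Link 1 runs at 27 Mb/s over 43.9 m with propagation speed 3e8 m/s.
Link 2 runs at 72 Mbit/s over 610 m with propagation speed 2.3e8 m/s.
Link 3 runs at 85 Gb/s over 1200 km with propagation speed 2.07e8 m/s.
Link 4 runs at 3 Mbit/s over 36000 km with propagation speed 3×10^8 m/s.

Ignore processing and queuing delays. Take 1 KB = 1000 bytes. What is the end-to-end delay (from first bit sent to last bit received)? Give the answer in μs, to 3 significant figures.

141000 μs

L = 40000 bits.
Transmission delays (L/R per hop): 1481.48, 555.556, 0.470588, 13333.3 μs; sum = 15370.8 μs.
Propagation delays (d/s per hop): 0.146333, 2.65217, 5797.1, 120000 μs; sum = 125800 μs.
End-to-end = 141000 μs.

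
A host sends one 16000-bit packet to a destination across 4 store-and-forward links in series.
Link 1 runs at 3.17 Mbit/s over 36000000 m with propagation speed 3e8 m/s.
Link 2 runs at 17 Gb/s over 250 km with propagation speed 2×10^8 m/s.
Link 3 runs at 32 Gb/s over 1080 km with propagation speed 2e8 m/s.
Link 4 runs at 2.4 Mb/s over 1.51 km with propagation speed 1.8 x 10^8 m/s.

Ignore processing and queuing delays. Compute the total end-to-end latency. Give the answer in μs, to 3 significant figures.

138000 μs

Transmission delays (L/R per hop): 5047.32, 0.941176, 0.5, 6666.67 μs; sum = 11715.4 μs.
Propagation delays (d/s per hop): 120000, 1250, 5400, 8.38889 μs; sum = 126658 μs.
End-to-end = 138000 μs.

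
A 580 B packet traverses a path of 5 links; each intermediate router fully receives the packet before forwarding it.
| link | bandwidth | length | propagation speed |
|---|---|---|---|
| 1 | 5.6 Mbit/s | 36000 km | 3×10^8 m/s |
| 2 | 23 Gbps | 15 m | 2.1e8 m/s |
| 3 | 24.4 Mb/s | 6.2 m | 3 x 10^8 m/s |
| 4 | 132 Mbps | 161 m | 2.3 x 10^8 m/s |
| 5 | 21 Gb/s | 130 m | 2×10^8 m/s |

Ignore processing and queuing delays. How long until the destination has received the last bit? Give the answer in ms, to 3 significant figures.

L = 580 × 8 = 4640 bits.
Transmission delays (L/R per hop): 0.828571, 0.000201739, 0.190164, 0.0351515, 0.000220952 ms; sum = 1.05431 ms.
Propagation delays (d/s per hop): 120, 7.14286e-05, 2.06667e-05, 0.0007, 0.00065 ms; sum = 120.001 ms.
End-to-end = 121 ms.

121 ms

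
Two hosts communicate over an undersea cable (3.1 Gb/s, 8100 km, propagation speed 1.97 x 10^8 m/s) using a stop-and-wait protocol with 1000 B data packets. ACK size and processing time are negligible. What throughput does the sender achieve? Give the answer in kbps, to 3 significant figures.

97.3 kbps

t_tx = L/R = 8000/3100000000 = 2.58065e-06 s.
t_prop = 8100000/197000000 = 0.0411168 s; RTT = 0.0822335 s.
Cycle = t_tx + RTT = 0.0822361 s.
Throughput = L / cycle = 8000 / 0.0822361 = 97.3 kbps.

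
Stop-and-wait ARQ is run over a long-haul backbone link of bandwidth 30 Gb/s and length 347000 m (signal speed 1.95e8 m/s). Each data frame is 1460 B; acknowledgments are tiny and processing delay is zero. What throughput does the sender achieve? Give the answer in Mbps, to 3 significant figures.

3.28 Mbps

t_tx = L/R = 11680/30000000000 = 3.89333e-07 s.
t_prop = 347000/195000000 = 0.00177949 s; RTT = 0.00355897 s.
Cycle = t_tx + RTT = 0.00355936 s.
Throughput = L / cycle = 11680 / 0.00355936 = 3.28 Mbps.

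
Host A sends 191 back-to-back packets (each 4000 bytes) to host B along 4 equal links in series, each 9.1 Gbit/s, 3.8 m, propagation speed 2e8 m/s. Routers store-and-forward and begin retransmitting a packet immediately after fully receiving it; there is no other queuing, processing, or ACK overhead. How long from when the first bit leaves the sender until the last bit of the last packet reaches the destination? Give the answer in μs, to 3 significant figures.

Per-hop transmission t_tx = L/R = 32000/9100000000 = 3.51648 μs.
Per-hop propagation t_prop = 3.8/200000000 = 0.019 μs.
Pipeline fill: first packet needs 4·t_tx to clear all hops; remaining 190 packets each add one t_tx.
Total = (4+191-1)·t_tx + 4·t_prop = 194·3.51648 + 4·0.019 = 682 μs.

682 μs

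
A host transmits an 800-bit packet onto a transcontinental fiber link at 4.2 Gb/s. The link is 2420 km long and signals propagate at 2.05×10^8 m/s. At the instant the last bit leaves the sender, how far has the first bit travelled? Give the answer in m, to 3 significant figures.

t_tx = L/R = 800/4200000000 = 1.90476e-07 s.
Distance = s × t_tx = 2.05e+08 × 1.90476e-07 = 39.0 m.

39.0 m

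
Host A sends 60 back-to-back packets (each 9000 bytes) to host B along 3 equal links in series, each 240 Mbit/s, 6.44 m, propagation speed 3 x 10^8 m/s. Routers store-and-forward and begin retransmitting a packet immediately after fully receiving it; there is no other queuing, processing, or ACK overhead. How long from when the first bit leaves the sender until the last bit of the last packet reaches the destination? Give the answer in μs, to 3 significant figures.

18600 μs

Per-hop transmission t_tx = L/R = 72000/240000000 = 300 μs.
Per-hop propagation t_prop = 6.44/300000000 = 0.0214667 μs.
Pipeline fill: first packet needs 3·t_tx to clear all hops; remaining 59 packets each add one t_tx.
Total = (3+60-1)·t_tx + 3·t_prop = 62·300 + 3·0.0214667 = 18600 μs.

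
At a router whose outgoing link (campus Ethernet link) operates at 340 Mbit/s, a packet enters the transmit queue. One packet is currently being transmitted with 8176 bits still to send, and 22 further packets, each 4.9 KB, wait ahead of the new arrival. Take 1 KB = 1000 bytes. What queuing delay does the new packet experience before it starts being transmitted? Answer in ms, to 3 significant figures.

2.56 ms

Each queued packet: L/R = 39200/340000000 = 0.115294 ms.
22 queued → 2.53647 ms.
Plus remaining 8176 bits of current packet: 0.0240471 ms.
Queuing delay = 2.56 ms.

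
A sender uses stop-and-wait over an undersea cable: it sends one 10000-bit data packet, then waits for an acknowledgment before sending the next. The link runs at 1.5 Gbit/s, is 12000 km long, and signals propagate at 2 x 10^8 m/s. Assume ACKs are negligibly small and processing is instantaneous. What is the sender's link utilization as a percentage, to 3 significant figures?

t_tx = L/R = 10000/1500000000 = 6.66667e-06 s.
t_prop = 12000000/200000000 = 0.06 s; RTT = 0.12 s.
Cycle = t_tx + RTT = 0.120007 s.
Utilization = t_tx / cycle = 6.66667e-06/0.120007 = 0.00556 %.

0.00556 %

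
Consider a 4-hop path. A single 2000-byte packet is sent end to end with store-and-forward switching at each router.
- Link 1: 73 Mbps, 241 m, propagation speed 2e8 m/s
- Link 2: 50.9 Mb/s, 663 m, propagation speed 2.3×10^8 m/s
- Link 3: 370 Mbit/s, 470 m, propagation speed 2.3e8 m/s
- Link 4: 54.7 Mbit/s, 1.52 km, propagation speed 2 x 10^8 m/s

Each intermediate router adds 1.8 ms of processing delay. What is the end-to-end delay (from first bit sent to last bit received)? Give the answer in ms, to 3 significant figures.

L = 2000 × 8 = 16000 bits.
Transmission delays (L/R per hop): 0.219178, 0.314342, 0.0432432, 0.292505 ms; sum = 0.869268 ms.
Propagation delays (d/s per hop): 0.001205, 0.00288261, 0.00204348, 0.0076 ms; sum = 0.0137311 ms.
Processing at 3 router(s): 3 × 1.8 ms = 5.4 ms.
End-to-end = 6.28 ms.

6.28 ms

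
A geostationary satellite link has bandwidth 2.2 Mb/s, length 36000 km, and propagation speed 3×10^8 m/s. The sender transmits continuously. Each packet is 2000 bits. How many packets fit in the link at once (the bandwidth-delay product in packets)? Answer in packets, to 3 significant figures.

Propagation delay = 36000000 / 300000000 = 0.12 s.
BDP = R × t_prop = 2200000 × 0.12 = 264000 bits.
In packets of 2000 bits: 132 packets.

132 packets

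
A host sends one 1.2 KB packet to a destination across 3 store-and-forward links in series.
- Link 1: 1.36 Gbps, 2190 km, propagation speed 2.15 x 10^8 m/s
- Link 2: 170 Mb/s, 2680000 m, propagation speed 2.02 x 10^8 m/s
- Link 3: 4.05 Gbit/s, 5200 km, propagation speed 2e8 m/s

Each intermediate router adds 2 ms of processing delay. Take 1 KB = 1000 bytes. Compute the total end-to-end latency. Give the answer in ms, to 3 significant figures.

L = 9600 bits.
Transmission delays (L/R per hop): 0.00705882, 0.0564706, 0.00237037 ms; sum = 0.0658998 ms.
Propagation delays (d/s per hop): 10.186, 13.2673, 26 ms; sum = 49.4534 ms.
Processing at 2 router(s): 2 × 2 ms = 4 ms.
End-to-end = 53.5 ms.

53.5 ms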